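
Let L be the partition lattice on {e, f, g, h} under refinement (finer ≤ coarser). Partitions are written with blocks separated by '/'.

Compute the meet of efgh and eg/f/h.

The meet (common refinement) of efgh and eg/f/h intersects blocks pairwise, giving eg/f/h.

eg/f/h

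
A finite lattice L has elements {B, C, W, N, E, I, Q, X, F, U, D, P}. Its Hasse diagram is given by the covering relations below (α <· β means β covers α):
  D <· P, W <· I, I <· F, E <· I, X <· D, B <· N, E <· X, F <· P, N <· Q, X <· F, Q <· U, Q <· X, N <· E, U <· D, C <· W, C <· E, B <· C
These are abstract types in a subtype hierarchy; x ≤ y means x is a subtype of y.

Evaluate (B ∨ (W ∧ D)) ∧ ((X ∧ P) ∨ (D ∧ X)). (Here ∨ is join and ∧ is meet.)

C

W ∧ D = C
B ∨ C = C
X ∧ P = X
D ∧ X = X
X ∨ X = X
C ∧ X = C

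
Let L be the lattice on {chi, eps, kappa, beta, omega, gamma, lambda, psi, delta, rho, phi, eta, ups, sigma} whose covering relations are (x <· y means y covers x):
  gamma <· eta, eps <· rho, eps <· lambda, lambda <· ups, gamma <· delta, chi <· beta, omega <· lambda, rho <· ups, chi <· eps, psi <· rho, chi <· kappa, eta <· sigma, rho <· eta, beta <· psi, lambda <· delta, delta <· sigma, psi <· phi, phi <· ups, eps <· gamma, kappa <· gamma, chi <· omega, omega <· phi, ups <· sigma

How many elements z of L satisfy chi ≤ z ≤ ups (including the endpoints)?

The interval [chi, ups] = {beta, chi, eps, lambda, omega, phi, psi, rho, ups}, which has 9 elements.

9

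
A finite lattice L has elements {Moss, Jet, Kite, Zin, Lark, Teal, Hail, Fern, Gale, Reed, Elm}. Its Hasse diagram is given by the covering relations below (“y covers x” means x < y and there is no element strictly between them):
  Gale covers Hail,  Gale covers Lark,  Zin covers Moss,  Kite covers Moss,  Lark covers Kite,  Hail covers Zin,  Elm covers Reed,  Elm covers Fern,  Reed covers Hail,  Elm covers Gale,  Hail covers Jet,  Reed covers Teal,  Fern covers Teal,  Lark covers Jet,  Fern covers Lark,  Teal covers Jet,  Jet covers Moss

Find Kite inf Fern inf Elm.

Kite

Common lower bounds of {Kite, Fern, Elm}: Kite, Moss.
The greatest among these is Kite.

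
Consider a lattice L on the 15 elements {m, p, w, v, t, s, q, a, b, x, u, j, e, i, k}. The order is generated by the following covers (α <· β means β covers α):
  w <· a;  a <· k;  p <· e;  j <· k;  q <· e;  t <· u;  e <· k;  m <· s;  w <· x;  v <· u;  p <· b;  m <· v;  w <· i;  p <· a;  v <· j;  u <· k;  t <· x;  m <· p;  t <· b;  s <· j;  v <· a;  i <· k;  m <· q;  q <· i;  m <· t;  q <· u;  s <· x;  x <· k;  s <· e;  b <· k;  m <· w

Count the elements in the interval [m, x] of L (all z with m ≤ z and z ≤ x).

The interval [m, x] = {m, s, t, w, x}, which has 5 elements.

5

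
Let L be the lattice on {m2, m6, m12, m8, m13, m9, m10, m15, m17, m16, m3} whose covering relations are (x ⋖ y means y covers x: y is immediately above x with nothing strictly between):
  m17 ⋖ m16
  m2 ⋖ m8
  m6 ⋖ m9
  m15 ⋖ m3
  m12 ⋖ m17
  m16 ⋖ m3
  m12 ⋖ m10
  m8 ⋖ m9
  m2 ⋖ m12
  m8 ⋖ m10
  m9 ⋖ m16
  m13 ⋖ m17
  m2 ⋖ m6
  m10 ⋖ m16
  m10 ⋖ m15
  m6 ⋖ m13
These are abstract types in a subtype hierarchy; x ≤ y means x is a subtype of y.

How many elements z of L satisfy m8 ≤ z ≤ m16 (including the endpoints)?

The interval [m8, m16] = {m10, m16, m8, m9}, which has 4 elements.

4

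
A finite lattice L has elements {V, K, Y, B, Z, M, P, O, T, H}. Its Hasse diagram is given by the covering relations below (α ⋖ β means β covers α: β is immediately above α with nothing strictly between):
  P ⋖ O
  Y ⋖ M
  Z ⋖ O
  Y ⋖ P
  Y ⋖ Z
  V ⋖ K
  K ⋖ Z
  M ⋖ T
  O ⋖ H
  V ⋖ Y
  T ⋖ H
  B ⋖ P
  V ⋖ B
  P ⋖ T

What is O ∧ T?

Common lower bounds of {O, T}: B, P, V, Y.
The greatest among these is P.

P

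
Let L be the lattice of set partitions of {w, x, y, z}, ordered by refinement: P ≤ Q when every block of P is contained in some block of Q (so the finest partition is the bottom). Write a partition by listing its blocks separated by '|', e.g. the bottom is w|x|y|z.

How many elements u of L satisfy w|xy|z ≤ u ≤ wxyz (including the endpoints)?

The interval [w|xy|z, wxyz] = {wxyz, wxy|z, wz|xy, w|xyz, w|xy|z}, which has 5 elements.

5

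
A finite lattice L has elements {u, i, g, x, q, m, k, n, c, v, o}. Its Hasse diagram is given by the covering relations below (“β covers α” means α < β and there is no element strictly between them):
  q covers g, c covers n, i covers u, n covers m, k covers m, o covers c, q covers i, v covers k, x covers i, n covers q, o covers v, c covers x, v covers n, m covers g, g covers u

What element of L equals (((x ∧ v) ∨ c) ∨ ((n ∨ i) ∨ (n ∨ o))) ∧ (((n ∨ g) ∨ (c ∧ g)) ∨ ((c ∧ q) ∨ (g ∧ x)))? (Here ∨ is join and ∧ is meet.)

x ∧ v = i
i ∨ c = c
n ∨ i = n
n ∨ o = o
n ∨ o = o
c ∨ o = o
n ∨ g = n
c ∧ g = g
n ∨ g = n
c ∧ q = q
g ∧ x = u
q ∨ u = q
n ∨ q = n
o ∧ n = n

n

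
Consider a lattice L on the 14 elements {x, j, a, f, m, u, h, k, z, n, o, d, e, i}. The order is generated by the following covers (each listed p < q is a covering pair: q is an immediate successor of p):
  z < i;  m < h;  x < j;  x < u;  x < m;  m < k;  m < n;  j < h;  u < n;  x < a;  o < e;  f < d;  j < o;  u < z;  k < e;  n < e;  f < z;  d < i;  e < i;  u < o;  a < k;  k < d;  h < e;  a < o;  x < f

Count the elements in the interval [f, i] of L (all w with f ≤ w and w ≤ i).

The interval [f, i] = {d, f, i, z}, which has 4 elements.

4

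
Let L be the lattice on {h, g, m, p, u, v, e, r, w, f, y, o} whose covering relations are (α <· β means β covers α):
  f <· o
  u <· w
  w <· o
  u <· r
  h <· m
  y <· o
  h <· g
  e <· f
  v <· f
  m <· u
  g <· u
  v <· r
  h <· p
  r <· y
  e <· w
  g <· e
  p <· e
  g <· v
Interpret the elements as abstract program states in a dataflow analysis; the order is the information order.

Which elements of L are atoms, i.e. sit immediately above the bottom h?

g, m, p

The atoms are exactly the elements that cover h: g, m, p.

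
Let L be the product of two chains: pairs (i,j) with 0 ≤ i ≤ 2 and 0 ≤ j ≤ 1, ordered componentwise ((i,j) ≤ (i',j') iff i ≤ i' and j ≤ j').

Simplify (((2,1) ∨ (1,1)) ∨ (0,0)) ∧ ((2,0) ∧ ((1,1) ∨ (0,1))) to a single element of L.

(2,1) ∨ (1,1) = (2,1)
(2,1) ∨ (0,0) = (2,1)
(1,1) ∨ (0,1) = (1,1)
(2,0) ∧ (1,1) = (1,0)
(2,1) ∧ (1,0) = (1,0)

(1,0)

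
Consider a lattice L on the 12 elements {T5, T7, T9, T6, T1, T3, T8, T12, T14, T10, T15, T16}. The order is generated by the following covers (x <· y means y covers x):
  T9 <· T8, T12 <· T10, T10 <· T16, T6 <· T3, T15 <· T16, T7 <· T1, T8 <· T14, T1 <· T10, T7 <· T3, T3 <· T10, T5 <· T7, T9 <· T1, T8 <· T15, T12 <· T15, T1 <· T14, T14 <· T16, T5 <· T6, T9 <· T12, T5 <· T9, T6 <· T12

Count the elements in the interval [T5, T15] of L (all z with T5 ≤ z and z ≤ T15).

6

The interval [T5, T15] = {T12, T15, T5, T6, T8, T9}, which has 6 elements.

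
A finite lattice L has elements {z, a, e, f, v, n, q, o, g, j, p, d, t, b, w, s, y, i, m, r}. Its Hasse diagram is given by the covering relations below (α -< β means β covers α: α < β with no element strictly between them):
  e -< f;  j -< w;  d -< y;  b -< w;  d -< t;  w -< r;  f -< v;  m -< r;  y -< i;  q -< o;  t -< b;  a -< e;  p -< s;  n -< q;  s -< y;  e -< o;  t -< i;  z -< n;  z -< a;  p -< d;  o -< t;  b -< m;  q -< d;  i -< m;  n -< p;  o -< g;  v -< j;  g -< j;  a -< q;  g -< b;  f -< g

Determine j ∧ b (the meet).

g

Common lower bounds of {j, b}: a, e, f, g, n, o, q, z.
The greatest among these is g.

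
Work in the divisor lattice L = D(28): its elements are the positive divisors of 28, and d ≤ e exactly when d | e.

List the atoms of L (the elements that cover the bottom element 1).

2, 7

The atoms are exactly the elements that cover 1: 2, 7.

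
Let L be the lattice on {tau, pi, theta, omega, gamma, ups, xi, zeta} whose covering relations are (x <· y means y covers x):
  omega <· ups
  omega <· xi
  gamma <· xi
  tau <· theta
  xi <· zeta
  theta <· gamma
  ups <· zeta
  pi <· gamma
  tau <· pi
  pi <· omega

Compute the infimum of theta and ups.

tau

Common lower bounds of {theta, ups}: tau.
The greatest among these is tau.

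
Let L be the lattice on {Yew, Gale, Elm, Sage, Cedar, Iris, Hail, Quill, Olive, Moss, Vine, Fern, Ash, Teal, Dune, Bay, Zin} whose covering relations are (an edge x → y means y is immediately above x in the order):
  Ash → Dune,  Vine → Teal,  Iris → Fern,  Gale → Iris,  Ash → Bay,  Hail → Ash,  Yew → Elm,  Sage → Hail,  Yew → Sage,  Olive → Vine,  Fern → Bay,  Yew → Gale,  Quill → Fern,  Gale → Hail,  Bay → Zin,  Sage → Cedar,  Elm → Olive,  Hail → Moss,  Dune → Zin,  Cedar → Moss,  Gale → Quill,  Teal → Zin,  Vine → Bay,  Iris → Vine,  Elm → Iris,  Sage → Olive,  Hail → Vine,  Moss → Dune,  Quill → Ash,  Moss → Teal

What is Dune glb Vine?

Hail

Common lower bounds of {Dune, Vine}: Gale, Hail, Sage, Yew.
The greatest among these is Hail.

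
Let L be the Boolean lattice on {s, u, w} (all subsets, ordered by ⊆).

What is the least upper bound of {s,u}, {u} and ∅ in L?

Common upper bounds of {{s,u}, {u}, ∅}: {s,u,w}, {s,u}.
The least among these is {s,u}.

{s,u}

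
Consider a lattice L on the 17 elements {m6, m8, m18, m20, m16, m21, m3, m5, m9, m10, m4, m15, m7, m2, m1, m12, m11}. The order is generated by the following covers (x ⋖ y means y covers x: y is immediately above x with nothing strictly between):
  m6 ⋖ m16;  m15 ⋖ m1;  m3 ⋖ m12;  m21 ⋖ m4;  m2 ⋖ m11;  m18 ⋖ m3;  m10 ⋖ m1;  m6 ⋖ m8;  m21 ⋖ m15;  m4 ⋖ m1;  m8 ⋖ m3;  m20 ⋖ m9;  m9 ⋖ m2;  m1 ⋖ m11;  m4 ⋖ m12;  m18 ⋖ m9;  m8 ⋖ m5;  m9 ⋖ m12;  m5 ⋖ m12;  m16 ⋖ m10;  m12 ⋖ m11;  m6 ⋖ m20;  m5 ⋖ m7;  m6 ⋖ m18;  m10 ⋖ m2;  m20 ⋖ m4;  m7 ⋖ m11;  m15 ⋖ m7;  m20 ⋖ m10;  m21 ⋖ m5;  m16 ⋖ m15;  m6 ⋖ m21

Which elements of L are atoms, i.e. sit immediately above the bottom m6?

m16, m18, m20, m21, m8

The atoms are exactly the elements that cover m6: m16, m18, m20, m21, m8.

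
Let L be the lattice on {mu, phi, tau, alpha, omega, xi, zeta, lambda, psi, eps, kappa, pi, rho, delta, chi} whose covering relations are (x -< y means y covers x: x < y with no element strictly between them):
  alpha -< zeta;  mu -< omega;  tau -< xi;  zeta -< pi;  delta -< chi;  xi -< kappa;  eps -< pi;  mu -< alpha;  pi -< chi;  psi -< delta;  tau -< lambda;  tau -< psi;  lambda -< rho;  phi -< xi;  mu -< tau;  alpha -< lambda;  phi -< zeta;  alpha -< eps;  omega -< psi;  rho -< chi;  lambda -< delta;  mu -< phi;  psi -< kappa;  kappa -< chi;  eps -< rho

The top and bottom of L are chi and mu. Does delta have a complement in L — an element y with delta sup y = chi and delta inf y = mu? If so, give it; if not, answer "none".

Need y with delta ∨ y = chi and delta ∧ y = mu.
Checking each element gives: phi.

phi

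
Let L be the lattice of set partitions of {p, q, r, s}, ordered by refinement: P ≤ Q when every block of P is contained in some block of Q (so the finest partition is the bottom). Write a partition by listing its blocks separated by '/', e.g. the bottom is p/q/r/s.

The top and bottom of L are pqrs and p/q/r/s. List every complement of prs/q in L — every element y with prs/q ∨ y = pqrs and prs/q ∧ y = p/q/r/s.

Need y with prs/q ∨ y = pqrs and prs/q ∧ y = p/q/r/s.
Checking each element gives: p/qr/s, p/qs/r, pq/r/s.

p/qr/s, p/qs/r, pq/r/s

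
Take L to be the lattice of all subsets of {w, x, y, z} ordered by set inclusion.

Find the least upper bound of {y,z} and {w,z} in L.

Common upper bounds of {{y,z}, {w,z}}: {w,x,y,z}, {w,y,z}.
The least among these is {w,y,z}.

{w,y,z}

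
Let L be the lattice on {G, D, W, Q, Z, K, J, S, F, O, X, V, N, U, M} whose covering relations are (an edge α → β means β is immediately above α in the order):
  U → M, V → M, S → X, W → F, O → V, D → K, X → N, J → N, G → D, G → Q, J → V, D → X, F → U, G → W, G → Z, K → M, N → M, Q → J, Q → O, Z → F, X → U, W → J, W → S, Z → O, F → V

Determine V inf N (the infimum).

Common lower bounds of {V, N}: G, J, Q, W.
The greatest among these is J.

J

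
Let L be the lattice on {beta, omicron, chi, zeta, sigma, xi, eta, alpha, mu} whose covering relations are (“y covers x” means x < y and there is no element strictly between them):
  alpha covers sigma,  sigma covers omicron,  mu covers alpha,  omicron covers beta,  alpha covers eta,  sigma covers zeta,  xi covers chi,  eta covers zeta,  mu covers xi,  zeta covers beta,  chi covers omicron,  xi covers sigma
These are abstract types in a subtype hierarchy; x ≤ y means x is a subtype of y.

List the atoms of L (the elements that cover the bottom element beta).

omicron, zeta

The atoms are exactly the elements that cover beta: omicron, zeta.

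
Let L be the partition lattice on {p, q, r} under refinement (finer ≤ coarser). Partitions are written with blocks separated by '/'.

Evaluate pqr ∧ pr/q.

pr/q

pqr ∧ pr/q = pr/q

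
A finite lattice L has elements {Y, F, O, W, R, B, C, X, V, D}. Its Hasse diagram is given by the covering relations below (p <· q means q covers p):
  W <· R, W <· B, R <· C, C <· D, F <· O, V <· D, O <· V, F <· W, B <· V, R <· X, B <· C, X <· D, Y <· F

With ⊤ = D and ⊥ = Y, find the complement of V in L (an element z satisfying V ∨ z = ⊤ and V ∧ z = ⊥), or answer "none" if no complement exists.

none

For every candidate z, either V ∨ z ≠ D or V ∧ z ≠ Y; no complement exists.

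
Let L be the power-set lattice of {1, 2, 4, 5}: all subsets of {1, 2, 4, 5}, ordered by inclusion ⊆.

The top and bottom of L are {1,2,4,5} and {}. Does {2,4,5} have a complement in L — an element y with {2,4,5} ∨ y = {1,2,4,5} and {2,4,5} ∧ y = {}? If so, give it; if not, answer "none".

{1}

Need y with {2,4,5} ∨ y = {1,2,4,5} and {2,4,5} ∧ y = {}.
Checking each element gives: {1}.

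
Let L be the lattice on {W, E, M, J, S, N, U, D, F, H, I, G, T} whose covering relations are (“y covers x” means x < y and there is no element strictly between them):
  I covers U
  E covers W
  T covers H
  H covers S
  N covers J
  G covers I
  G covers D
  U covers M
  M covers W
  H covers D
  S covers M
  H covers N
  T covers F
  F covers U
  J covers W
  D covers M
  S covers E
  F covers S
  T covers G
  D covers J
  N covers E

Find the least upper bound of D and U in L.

G

Common upper bounds of {D, U}: G, T.
The least among these is G.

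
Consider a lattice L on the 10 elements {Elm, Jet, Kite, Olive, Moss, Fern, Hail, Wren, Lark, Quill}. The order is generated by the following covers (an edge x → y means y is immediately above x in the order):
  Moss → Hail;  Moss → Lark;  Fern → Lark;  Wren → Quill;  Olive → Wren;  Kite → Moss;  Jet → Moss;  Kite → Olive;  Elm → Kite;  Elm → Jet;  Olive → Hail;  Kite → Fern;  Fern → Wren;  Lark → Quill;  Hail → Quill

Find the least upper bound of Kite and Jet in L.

Common upper bounds of {Kite, Jet}: Hail, Lark, Moss, Quill.
The least among these is Moss.

Moss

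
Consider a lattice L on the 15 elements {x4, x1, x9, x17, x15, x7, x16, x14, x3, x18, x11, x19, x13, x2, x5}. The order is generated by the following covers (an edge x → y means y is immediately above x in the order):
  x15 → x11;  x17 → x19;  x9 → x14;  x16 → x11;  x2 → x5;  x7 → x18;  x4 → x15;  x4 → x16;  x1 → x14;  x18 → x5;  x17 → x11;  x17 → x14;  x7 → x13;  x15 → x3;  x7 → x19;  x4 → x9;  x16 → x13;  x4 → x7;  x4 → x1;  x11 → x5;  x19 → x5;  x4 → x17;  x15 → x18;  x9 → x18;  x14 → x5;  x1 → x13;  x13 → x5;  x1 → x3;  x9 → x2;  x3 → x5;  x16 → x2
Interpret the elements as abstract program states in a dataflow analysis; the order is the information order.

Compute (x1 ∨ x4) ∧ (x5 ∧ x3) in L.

x1

x1 ∨ x4 = x1
x5 ∧ x3 = x3
x1 ∧ x3 = x1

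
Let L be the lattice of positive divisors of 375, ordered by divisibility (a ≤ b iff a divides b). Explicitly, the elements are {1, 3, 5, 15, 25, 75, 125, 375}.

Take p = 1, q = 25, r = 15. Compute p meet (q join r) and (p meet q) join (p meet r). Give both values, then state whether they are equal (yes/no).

q join r = 75, so p meet (q join r) = 1 meet 75 = 1.
p meet q = 1 and p meet r = 1, so (p meet q) join (p meet r) = 1 join 1 = 1.
Equal: yes.

1; 1; yes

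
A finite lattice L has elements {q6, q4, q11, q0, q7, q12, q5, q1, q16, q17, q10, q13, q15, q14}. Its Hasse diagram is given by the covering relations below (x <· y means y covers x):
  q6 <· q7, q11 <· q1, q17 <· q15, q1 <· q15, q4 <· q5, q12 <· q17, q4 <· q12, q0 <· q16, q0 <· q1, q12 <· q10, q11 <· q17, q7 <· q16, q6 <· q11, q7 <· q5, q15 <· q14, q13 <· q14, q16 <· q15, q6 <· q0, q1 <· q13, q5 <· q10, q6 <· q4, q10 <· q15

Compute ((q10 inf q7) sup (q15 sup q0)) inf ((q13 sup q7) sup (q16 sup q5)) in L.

q10 ∧ q7 = q7
q15 ∨ q0 = q15
q7 ∨ q15 = q15
q13 ∨ q7 = q14
q16 ∨ q5 = q15
q14 ∨ q15 = q14
q15 ∧ q14 = q15

q15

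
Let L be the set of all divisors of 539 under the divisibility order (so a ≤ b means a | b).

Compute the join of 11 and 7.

Common upper bounds of {11, 7}: 539, 77.
The least among these is 77.

77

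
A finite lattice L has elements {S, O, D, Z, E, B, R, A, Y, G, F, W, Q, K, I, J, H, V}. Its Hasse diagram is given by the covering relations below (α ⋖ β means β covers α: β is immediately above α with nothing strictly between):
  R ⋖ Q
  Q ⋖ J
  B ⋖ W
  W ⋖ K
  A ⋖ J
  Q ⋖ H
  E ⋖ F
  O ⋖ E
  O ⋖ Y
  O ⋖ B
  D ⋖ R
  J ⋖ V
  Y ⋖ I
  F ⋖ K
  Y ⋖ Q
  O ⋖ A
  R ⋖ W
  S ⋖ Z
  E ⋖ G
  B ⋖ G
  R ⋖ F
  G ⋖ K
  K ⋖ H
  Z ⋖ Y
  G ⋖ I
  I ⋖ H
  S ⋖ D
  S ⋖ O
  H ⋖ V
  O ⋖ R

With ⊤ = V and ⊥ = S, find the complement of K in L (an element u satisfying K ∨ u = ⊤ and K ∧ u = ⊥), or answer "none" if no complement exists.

none

For every candidate u, either K ∨ u ≠ V or K ∧ u ≠ S; no complement exists.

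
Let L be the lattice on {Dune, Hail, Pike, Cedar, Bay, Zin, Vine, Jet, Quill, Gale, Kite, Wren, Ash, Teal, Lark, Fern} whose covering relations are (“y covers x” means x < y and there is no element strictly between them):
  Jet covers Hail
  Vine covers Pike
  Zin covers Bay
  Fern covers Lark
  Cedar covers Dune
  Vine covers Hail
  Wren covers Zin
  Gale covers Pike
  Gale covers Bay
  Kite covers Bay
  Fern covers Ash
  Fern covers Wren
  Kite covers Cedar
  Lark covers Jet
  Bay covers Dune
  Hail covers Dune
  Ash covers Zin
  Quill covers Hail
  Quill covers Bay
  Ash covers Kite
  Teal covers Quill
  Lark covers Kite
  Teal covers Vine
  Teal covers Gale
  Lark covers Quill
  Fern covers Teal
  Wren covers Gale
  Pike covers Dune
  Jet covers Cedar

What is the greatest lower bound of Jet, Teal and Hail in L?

Hail

Common lower bounds of {Jet, Teal, Hail}: Dune, Hail.
The greatest among these is Hail.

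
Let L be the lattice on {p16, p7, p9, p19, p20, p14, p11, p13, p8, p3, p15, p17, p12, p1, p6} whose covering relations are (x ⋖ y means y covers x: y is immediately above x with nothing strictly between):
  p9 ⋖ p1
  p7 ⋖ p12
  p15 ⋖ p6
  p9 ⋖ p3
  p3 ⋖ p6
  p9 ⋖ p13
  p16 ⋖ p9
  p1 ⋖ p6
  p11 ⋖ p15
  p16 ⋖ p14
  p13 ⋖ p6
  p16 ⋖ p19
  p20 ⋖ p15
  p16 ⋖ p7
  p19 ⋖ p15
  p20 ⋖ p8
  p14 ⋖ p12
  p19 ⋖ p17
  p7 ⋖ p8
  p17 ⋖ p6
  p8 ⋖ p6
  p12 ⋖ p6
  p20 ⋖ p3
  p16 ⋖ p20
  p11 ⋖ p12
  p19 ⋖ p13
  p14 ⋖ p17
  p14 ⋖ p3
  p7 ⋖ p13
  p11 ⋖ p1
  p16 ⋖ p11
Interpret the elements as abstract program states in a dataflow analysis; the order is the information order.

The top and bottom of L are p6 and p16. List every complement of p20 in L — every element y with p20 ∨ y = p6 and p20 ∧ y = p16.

Need y with p20 ∨ y = p6 and p20 ∧ y = p16.
Checking each element gives: p1, p12, p13, p17.

p1, p12, p13, p17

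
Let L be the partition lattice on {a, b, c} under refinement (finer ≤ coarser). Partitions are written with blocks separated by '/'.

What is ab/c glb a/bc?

a/b/c

The meet (common refinement) of ab/c and a/bc intersects blocks pairwise, giving a/b/c.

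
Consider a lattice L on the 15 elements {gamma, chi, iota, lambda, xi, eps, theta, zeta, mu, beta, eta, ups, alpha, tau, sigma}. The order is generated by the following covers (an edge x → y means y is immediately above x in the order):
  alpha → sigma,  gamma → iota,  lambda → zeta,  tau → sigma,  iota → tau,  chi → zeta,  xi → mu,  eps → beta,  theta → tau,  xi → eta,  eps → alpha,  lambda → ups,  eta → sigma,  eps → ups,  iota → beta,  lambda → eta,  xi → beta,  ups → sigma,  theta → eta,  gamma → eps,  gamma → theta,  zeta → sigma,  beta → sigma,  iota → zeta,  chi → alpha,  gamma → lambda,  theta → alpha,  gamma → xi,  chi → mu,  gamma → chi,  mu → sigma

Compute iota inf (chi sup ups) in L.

iota

chi ∨ ups = sigma
iota ∧ sigma = iota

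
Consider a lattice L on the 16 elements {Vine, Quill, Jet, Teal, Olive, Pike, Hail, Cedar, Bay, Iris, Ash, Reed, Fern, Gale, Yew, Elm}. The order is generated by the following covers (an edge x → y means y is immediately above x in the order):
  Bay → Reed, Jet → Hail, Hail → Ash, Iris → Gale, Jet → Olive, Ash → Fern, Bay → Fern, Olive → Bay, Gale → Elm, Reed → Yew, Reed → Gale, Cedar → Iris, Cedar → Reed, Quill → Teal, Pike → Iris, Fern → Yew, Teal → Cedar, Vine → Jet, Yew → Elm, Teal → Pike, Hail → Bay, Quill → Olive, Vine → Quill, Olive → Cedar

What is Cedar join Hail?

Common upper bounds of {Cedar, Hail}: Elm, Gale, Reed, Yew.
The least among these is Reed.

Reed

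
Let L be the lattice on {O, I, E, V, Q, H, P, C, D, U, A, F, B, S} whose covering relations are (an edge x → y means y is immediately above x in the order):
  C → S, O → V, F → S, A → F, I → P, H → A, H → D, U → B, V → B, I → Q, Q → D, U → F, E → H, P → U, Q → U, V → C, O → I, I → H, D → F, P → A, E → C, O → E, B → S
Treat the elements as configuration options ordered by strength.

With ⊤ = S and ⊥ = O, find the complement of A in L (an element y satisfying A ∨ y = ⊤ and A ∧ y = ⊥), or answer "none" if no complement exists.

Need y with A ∨ y = S and A ∧ y = O.
Checking each element gives: V.

V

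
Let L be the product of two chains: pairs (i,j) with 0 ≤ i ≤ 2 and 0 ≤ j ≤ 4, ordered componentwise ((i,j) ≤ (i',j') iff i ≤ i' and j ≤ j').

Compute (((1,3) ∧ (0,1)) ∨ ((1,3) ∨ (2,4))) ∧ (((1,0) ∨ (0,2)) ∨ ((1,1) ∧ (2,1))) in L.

(1,2)

(1,3) ∧ (0,1) = (0,1)
(1,3) ∨ (2,4) = (2,4)
(0,1) ∨ (2,4) = (2,4)
(1,0) ∨ (0,2) = (1,2)
(1,1) ∧ (2,1) = (1,1)
(1,2) ∨ (1,1) = (1,2)
(2,4) ∧ (1,2) = (1,2)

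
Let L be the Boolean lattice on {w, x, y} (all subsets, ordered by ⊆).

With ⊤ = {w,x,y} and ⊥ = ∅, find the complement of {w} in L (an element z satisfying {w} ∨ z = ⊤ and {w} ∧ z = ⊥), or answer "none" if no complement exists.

Need z with {w} ∨ z = {w,x,y} and {w} ∧ z = ∅.
Checking each element gives: {x,y}.

{x,y}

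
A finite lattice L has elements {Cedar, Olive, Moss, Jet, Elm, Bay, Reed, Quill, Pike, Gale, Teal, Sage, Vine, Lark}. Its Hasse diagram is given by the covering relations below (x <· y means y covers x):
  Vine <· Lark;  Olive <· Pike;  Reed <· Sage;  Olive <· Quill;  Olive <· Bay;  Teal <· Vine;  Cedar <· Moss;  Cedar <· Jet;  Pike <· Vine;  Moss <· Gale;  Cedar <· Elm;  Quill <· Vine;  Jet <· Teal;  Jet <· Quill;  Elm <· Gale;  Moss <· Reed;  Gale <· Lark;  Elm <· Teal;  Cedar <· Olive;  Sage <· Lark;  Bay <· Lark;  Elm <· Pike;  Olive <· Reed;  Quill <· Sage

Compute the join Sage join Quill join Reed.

Sage

Common upper bounds of {Sage, Quill, Reed}: Lark, Sage.
The least among these is Sage.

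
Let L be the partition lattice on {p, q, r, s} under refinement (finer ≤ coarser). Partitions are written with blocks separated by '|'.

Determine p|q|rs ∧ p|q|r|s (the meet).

The meet (common refinement) of p|q|rs and p|q|r|s intersects blocks pairwise, giving p|q|r|s.

p|q|r|s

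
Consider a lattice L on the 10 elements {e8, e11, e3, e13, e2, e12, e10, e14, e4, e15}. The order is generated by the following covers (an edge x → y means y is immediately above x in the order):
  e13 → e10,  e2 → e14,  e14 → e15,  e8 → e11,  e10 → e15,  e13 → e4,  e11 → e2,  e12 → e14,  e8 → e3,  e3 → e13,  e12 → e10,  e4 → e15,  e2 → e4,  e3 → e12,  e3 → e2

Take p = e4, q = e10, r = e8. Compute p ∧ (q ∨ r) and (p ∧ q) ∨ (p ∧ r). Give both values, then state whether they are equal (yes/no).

e13; e13; yes

q ∨ r = e10, so p ∧ (q ∨ r) = e4 ∧ e10 = e13.
p ∧ q = e13 and p ∧ r = e8, so (p ∧ q) ∨ (p ∧ r) = e13 ∨ e8 = e13.
Equal: yes.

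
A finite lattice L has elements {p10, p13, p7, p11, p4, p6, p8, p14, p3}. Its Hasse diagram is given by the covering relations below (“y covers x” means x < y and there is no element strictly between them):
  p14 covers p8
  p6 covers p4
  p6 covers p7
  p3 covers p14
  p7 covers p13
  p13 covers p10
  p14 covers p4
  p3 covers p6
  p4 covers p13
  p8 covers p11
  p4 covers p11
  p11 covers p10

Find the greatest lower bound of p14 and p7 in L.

Common lower bounds of {p14, p7}: p10, p13.
The greatest among these is p13.

p13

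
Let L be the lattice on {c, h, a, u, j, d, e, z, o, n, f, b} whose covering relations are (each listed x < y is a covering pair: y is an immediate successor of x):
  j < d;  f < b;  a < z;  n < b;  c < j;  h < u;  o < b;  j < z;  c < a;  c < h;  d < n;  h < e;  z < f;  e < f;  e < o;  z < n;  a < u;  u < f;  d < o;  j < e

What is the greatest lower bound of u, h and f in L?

Common lower bounds of {u, h, f}: c, h.
The greatest among these is h.

h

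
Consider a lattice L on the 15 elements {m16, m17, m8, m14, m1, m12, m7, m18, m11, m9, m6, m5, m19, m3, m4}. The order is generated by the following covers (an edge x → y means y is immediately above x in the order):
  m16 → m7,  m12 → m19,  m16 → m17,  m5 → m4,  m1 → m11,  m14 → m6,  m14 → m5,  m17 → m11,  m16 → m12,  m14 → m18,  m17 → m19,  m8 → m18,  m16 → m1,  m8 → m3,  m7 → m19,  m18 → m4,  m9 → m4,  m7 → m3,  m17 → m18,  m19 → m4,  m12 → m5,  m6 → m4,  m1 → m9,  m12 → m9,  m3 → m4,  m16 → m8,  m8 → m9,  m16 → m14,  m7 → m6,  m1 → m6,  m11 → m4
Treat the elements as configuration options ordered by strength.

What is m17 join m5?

m4

Common upper bounds of {m17, m5}: m4.
The least among these is m4.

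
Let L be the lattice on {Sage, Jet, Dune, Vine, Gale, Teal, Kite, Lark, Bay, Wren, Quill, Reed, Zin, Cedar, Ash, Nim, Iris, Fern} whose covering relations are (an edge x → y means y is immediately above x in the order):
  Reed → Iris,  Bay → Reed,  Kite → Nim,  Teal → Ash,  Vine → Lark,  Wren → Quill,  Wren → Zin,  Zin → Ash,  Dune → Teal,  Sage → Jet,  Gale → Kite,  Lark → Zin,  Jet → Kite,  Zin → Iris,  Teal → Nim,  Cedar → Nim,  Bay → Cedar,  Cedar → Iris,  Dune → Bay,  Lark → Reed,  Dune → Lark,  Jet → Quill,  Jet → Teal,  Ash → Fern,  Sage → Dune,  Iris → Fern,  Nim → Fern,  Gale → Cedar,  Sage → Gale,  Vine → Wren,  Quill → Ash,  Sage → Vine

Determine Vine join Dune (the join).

Lark

Common upper bounds of {Vine, Dune}: Ash, Fern, Iris, Lark, Reed, Zin.
The least among these is Lark.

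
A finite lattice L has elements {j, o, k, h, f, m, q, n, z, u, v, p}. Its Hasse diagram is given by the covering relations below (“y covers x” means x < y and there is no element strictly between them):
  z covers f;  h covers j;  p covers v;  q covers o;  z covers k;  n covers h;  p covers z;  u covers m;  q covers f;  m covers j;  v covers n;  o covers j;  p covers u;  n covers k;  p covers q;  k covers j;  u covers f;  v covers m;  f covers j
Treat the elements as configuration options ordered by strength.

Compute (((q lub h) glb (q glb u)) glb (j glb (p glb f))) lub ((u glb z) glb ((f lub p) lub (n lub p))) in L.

f

q ∨ h = p
q ∧ u = f
p ∧ f = f
p ∧ f = f
j ∧ f = j
f ∧ j = j
u ∧ z = f
f ∨ p = p
n ∨ p = p
p ∨ p = p
f ∧ p = f
j ∨ f = f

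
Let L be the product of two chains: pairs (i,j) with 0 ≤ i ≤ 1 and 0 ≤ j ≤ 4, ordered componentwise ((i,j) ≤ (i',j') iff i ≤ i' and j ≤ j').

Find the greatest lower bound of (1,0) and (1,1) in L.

(1,0)

In a product of chains, the meet is componentwise min, giving (1,0).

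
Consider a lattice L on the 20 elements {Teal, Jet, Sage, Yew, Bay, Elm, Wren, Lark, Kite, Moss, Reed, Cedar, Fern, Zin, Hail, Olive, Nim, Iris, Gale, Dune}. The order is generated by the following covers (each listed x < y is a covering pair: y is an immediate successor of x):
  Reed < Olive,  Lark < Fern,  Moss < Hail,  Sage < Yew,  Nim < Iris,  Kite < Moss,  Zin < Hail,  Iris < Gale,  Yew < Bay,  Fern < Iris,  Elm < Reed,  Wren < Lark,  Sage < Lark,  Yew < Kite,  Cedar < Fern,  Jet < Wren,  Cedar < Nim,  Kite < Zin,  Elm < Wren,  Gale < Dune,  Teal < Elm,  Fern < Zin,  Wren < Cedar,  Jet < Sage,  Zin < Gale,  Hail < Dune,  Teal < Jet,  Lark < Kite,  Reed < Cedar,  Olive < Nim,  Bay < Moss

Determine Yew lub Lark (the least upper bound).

Common upper bounds of {Yew, Lark}: Dune, Gale, Hail, Kite, Moss, Zin.
The least among these is Kite.

Kite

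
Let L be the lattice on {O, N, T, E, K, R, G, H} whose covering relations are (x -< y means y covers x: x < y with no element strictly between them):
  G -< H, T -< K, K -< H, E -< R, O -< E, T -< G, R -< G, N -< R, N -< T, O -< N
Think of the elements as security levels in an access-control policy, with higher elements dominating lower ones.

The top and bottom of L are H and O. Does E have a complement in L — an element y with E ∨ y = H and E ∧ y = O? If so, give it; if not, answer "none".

Need y with E ∨ y = H and E ∧ y = O.
Checking each element gives: K.

K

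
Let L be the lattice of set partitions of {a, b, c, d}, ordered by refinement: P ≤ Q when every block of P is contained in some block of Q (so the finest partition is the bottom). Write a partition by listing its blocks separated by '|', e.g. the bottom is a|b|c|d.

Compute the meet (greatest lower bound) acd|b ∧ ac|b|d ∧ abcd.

The meet (common refinement) of acd|b, ac|b|d, abcd intersects blocks pairwise, giving ac|b|d.

ac|b|d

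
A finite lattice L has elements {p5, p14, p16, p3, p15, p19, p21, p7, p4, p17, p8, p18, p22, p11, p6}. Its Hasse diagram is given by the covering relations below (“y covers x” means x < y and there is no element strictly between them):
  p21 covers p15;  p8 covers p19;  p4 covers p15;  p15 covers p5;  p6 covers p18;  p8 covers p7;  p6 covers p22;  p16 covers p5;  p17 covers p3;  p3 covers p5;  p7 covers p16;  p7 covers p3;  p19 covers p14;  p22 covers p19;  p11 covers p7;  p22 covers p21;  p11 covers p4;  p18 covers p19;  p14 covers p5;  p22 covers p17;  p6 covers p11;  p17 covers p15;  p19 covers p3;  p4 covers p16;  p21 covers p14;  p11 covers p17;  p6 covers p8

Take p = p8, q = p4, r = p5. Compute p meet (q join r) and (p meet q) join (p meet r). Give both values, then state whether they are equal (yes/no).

p16; p16; yes

q join r = p4, so p meet (q join r) = p8 meet p4 = p16.
p meet q = p16 and p meet r = p5, so (p meet q) join (p meet r) = p16 join p5 = p16.
Equal: yes.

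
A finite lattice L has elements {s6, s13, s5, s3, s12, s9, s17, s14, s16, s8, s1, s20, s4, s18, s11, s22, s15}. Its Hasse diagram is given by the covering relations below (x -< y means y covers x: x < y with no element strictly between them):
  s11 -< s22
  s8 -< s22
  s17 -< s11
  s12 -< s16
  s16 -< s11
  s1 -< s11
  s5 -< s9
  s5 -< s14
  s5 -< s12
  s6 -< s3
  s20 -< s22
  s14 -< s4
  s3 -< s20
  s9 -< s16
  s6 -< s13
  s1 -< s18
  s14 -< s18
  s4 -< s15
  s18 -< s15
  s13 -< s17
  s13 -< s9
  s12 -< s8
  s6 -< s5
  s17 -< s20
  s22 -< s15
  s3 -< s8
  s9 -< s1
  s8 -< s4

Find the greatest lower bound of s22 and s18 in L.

s1

Common lower bounds of {s22, s18}: s1, s13, s5, s6, s9.
The greatest among these is s1.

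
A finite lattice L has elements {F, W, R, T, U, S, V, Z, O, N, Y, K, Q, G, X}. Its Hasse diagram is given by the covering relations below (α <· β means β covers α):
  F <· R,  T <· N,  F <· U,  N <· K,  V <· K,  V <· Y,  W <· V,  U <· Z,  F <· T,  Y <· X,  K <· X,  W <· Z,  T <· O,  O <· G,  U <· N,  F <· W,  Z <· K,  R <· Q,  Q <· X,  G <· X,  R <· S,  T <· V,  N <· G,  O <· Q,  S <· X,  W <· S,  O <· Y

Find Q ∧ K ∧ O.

T

Common lower bounds of {Q, K, O}: F, T.
The greatest among these is T.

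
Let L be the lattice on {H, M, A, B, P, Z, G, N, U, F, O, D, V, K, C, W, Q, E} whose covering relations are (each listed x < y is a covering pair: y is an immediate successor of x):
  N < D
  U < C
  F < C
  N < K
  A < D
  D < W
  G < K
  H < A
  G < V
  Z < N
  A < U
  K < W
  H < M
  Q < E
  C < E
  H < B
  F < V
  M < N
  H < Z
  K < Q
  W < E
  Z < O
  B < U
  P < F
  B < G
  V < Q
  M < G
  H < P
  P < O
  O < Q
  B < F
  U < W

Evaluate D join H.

D

D ∨ H = D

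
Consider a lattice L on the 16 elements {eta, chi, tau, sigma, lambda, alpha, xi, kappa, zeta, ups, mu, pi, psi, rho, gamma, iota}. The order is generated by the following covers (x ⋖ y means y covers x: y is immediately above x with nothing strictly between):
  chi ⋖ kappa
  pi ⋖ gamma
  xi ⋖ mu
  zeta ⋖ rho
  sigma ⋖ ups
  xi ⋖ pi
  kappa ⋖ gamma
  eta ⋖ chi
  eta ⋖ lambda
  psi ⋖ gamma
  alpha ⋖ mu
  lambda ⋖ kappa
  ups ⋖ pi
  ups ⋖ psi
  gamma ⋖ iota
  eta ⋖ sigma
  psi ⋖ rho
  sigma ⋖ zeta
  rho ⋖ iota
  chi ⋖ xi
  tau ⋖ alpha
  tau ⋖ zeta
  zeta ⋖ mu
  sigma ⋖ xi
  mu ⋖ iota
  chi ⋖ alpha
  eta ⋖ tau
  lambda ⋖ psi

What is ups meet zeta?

sigma

Common lower bounds of {ups, zeta}: eta, sigma.
The greatest among these is sigma.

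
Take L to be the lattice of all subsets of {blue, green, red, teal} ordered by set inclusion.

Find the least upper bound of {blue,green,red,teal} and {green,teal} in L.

{blue,green,red,teal}

Common upper bounds of {{blue,green,red,teal}, {green,teal}}: {blue,green,red,teal}.
The least among these is {blue,green,red,teal}.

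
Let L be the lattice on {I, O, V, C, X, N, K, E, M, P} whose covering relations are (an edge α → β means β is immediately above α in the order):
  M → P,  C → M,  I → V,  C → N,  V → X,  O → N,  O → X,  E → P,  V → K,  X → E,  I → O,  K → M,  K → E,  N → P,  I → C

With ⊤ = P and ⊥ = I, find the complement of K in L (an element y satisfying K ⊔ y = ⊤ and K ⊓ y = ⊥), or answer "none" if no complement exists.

Need y with K ∨ y = P and K ∧ y = I.
Checking each element gives: N.

N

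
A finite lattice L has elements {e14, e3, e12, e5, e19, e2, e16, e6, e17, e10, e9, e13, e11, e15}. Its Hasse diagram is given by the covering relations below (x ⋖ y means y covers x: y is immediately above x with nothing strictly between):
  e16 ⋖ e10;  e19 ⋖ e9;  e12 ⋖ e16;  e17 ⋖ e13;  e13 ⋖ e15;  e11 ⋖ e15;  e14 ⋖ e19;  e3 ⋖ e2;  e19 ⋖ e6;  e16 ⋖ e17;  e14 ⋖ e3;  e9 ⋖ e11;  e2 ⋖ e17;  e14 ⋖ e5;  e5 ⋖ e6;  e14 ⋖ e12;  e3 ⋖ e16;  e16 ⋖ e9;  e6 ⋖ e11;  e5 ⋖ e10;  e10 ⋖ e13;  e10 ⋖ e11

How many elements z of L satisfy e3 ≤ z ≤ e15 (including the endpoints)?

The interval [e3, e15] = {e10, e11, e13, e15, e16, e17, e2, e3, e9}, which has 9 elements.

9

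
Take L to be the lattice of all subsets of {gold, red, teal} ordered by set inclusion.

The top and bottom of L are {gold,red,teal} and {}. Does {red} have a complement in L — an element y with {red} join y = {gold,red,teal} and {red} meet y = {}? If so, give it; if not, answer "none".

Need y with {red} ∨ y = {gold,red,teal} and {red} ∧ y = {}.
Checking each element gives: {gold,teal}.

{gold,teal}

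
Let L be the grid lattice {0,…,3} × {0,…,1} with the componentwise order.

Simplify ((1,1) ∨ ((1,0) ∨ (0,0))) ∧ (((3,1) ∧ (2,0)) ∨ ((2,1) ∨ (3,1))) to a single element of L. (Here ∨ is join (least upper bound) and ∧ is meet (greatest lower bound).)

(1,1)

(1,0) ∨ (0,0) = (1,0)
(1,1) ∨ (1,0) = (1,1)
(3,1) ∧ (2,0) = (2,0)
(2,1) ∨ (3,1) = (3,1)
(2,0) ∨ (3,1) = (3,1)
(1,1) ∧ (3,1) = (1,1)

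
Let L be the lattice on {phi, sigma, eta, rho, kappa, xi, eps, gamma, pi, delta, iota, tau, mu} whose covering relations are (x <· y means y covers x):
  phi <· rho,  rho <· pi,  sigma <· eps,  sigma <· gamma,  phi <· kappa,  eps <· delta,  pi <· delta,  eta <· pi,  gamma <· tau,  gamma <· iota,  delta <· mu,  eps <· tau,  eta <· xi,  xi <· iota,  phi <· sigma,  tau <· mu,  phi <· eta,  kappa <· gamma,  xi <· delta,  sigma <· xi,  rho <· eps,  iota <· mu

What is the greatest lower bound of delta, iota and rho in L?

phi

Common lower bounds of {delta, iota, rho}: phi.
The greatest among these is phi.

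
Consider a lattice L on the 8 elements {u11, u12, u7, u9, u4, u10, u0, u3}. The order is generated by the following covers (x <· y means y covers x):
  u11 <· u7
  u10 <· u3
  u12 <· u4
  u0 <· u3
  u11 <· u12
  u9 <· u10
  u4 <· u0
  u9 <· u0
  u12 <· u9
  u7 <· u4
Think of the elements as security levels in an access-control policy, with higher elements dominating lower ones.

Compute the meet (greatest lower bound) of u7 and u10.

Common lower bounds of {u7, u10}: u11.
The greatest among these is u11.

u11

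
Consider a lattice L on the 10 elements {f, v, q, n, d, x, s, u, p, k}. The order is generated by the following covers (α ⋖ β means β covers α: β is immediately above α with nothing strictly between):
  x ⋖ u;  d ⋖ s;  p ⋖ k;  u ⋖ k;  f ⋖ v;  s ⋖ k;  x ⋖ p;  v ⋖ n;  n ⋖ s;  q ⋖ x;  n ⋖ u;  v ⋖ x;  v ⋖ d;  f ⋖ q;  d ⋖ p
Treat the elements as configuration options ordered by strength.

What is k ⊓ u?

Common lower bounds of {k, u}: f, n, q, u, v, x.
The greatest among these is u.

u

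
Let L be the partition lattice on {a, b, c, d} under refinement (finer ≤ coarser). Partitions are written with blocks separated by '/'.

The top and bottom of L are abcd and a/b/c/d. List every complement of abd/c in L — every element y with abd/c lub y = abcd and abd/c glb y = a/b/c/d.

Need y with abd/c ∨ y = abcd and abd/c ∧ y = a/b/c/d.
Checking each element gives: a/b/cd, a/bc/d, ac/b/d.

a/b/cd, a/bc/d, ac/b/d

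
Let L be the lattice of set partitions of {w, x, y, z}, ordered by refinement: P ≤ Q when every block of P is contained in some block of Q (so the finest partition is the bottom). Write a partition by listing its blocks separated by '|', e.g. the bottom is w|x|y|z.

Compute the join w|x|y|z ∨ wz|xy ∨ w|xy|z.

Common upper bounds of {w|x|y|z, wz|xy, w|xy|z}: wxyz, wz|xy.
The least among these is wz|xy.

wz|xy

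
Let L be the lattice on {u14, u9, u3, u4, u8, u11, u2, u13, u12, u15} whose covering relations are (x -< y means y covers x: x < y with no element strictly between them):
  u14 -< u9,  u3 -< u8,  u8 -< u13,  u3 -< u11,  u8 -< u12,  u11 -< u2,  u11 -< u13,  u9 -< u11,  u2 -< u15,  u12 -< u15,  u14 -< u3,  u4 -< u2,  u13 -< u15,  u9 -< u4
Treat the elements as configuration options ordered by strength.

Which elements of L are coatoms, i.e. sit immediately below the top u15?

The coatoms are exactly the elements covered by u15: u12, u13, u2.

u12, u13, u2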